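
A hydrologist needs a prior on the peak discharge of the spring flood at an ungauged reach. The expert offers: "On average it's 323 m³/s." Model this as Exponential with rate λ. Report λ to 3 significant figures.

λ ≈ 0.0031

Exponential mean = 1/λ, so λ = 1/323.0 = 0.0031.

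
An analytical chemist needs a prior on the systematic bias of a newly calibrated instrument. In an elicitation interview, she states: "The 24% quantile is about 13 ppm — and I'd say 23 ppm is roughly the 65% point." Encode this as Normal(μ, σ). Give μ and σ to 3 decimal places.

The p-quantile of Normal(μ,σ) is μ + z_p·σ, with z_{0.24} = -0.7063 and z_{0.65} = 0.3853.
Eliminate σ: μ = (z₂·x₁ − z₁·x₂)/(z₂ − z₁) = (0.3853·13 − (-0.7063)·23)/1.092 = 19.470.
Then σ = (x₂ − x₁)/(z₂ − z₁) = (23 − 13)/1.092 = 9.161.

μ = 19.470, σ = 9.161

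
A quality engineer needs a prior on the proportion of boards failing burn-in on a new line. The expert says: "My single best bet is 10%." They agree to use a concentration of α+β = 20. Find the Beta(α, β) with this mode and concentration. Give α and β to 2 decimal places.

α = 2.80, β = 17.20

For α,β > 1 the Beta mode is (α−1)/(α+β−2). With α+β = 20, the mode is (α−1)/18.
Set (α−1)/18 = 0.1 → α = 1 + 0.1·18 = 2.80.
β = 20 − α = 17.20.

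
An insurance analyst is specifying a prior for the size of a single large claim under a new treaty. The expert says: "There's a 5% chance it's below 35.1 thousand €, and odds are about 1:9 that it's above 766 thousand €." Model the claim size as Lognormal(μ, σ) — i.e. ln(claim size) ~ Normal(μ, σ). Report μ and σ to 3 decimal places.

μ ≈ 5.291, σ ≈ 1.054

If T ~ Lognormal(μ,σ) then ln T ~ Normal(μ,σ), so the p-quantile of ln T is μ + z_p·σ.
ln(35.1) = 3.558 and ln(766) = 6.641; z_{0.05} = -1.645, z_{0.9} = 1.282.
σ = (6.641 − 3.558)/(1.282 − (-1.645)) = 1.054.
μ = 3.558 − (-1.645)·1.054 = 5.291.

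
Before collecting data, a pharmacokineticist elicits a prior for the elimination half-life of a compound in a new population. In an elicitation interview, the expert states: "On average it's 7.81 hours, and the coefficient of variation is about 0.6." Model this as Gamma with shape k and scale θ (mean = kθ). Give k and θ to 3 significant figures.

For Gamma(k, scale θ): mean = kθ, variance = kθ², so CV = 1/√k.
CV = 0.6, hence k = 1/CV² = 2.78.
Then θ = mean/k = 7.81/2.78 = 2.81.

k ≈ 2.78, θ ≈ 2.81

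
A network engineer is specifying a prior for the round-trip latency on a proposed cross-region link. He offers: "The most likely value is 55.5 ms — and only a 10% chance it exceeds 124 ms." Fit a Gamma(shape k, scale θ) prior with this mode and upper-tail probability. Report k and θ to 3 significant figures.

k ≈ 3.98, θ ≈ 18.7

Gamma(k,θ) with k>1 has mode (k−1)θ, so θ = 55.5/(k−1).
Need P(X < 124) = 0.9 with θ tied to k this way. Start at k = 2, θ = 55.5: P(X<124) ≈ 0.654.
Too low — raise k to concentrate. Iterating converges to k ≈ 3.98.
Then θ = 55.5/(3.98−1) ≈ 18.7.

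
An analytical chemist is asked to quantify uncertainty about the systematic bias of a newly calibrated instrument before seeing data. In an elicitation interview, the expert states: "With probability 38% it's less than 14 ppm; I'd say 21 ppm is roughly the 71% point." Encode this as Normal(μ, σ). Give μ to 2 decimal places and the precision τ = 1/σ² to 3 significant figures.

The p-quantile of Normal(μ,σ) is μ + z_p·σ, with z_{0.38} = -0.3055 and z_{0.71} = 0.5534.
Eliminate σ: μ = (z₂·x₁ − z₁·x₂)/(z₂ − z₁) = (0.5534·14 − (-0.3055)·21)/0.8589 = 16.49.
Then σ = (x₂ − x₁)/(z₂ − z₁) = (21 − 14)/0.8589 = 8.15.
Precision τ = 1/σ² = 1/8.15² = 0.0151.

μ = 16.49, τ = 0.0151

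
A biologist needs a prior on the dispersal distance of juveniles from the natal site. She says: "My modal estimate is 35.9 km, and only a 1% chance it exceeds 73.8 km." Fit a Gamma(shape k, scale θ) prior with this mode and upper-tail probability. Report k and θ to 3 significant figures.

k ≈ 10.4, θ ≈ 3.82

Gamma(k,θ) with k>1 has mode (k−1)θ, so θ = 35.9/(k−1).
Need P(X < 73.8) = 0.99 with θ tied to k this way. Start at k = 2, θ = 35.9: P(X<73.8) ≈ 0.609.
Too low — raise k to concentrate. Iterating converges to k ≈ 10.4.
Then θ = 35.9/(10.4−1) ≈ 3.82.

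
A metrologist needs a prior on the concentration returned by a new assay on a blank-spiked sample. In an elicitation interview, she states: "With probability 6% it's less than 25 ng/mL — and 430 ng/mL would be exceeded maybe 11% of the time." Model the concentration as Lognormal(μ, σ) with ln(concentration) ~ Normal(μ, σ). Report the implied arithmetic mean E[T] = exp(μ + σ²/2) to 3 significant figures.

E[T] ≈ 207 ng/mL

If T ~ Lognormal(μ,σ) then ln T ~ Normal(μ,σ), so the p-quantile of ln T is μ + z_p·σ.
ln(25) = 3.219 and ln(430) = 6.064; z_{0.06} = -1.555, z_{0.89} = 1.227.
σ = (6.064 − 3.219)/(1.227 − (-1.555)) = 1.023.
μ = 3.219 − (-1.555)·1.023 = 4.809.
E[T] = exp(μ + σ²/2) = exp(4.809 + 0.5231) = 207 ng/mL.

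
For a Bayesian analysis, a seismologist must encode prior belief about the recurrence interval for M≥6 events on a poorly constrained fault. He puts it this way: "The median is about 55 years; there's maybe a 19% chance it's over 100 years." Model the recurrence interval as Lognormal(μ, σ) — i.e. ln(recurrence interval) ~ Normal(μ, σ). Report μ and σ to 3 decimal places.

μ ≈ 4.007, σ ≈ 0.681

If T ~ Lognormal(μ,σ) then ln T ~ Normal(μ,σ), so the p-quantile of ln T is μ + z_p·σ.
ln(55) = 4.007 and ln(100) = 4.605; z_{0.5} = 0, z_{0.81} = 0.8779.
σ = (4.605 − 4.007)/(0.8779 − (0)) = 0.681.
μ = 4.007 − (0)·0.681 = 4.007.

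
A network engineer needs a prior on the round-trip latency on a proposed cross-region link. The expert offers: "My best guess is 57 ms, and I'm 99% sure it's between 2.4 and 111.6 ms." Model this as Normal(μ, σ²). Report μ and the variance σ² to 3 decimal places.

A symmetric 99% interval runs μ ± z·σ with z = 2.576.
Half-width = 54.6, so σ = 54.6/2.576 = 21.1971 and σ² = 449.315.
μ is the stated best guess, 57.000.

μ = 57.000, σ² = 449.315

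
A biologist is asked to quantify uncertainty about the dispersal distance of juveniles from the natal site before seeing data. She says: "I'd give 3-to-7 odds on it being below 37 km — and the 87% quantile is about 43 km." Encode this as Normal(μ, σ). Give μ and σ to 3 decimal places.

μ = 38.906, σ = 3.635

For Normal(μ,σ), the p-quantile is μ + z_p·σ. Here z_{0.3} = -0.5244, z_{0.87} = 1.126.
So 37 = μ − 0.5244σ and 43 = μ + 1.126σ.
Subtracting: σ = (43 − 37)/(1.126 − (-0.5244)) = 3.635.
Then μ = 37 − (-0.5244)·3.635 = 38.906.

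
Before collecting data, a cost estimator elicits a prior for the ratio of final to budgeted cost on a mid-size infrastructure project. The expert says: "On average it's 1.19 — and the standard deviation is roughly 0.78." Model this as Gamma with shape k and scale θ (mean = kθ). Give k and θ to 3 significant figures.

k ≈ 2.33, θ ≈ 0.511

For Gamma(k, scale θ): mean = kθ, variance = kθ², so CV = 1/√k.
CV = SD/mean = 0.78/1.19 = 0.6555, hence k = 1/CV² = 2.33.
Then θ = mean/k = 1.19/2.33 = 0.511.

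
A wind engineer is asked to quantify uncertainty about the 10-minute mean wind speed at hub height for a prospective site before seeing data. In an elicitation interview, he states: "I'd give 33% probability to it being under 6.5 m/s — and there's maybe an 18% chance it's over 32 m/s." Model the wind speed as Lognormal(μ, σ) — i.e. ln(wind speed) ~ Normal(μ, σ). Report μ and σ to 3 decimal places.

μ ≈ 2.389, σ ≈ 1.176

If T ~ Lognormal(μ,σ) then ln T ~ Normal(μ,σ), so the p-quantile of ln T is μ + z_p·σ.
ln(6.5) = 1.872 and ln(32) = 3.466; z_{0.33} = -0.4399, z_{0.82} = 0.9154.
σ = (3.466 − 1.872)/(0.9154 − (-0.4399)) = 1.176.
μ = 1.872 − (-0.4399)·1.176 = 2.389.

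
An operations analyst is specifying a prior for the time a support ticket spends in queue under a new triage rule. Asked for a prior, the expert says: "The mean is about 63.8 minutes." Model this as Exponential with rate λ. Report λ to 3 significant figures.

λ ≈ 0.0157

Exponential mean = 1/λ, so λ = 1/63.8 = 0.0157.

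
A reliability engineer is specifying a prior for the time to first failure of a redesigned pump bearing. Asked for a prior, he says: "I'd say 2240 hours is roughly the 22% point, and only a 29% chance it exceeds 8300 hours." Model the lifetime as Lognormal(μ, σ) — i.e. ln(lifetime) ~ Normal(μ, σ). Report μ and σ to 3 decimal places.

If T ~ Lognormal(μ,σ) then ln T ~ Normal(μ,σ), so the p-quantile of ln T is μ + z_p·σ.
ln(2240) = 7.714 and ln(8300) = 9.024; z_{0.22} = -0.7722, z_{0.71} = 0.5534.
σ = (9.024 − 7.714)/(0.5534 − (-0.7722)) = 0.988.
μ = 7.714 − (-0.7722)·0.988 = 8.477.

μ ≈ 8.477, σ ≈ 0.988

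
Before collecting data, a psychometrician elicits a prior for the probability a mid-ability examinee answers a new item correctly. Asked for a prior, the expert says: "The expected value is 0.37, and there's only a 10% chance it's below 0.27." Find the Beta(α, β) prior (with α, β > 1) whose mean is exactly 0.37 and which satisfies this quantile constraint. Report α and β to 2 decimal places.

α ≈ 13.57, β ≈ 23.11

With mean 0.37 fixed, write α = 0.37s, β = 0.63s where s = α+β.
Need P(θ < 0.27) = 0.1 under Beta(0.37s, 0.63s). Normal approximation: (q−m)/√(m(1−m)/s) ≈ z_{0.1} = -1.28, so s ≈ 0.37·0.63·(-1.28)²/(0.27−0.37)² = 38.3.
At s = 38.3: P(θ<0.27) ≈ 0.095. Adjusting to match 0.1 gives s ≈ 36.68.
So α = 0.37·36.68 ≈ 13.57, β = 0.63·36.68 ≈ 23.11.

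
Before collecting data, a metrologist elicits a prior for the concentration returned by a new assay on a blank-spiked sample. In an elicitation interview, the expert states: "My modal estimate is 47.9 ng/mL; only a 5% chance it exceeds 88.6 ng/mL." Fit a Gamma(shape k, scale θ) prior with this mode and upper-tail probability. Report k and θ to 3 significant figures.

Gamma(k,θ) with k>1 has mode (k−1)θ, so θ = 47.9/(k−1).
Need P(X < 88.6) = 0.95 with θ tied to k this way. Start at k = 2, θ = 47.9: P(X<88.6) ≈ 0.552.
Too low — raise k to concentrate. Iterating converges to k ≈ 8.36.
Then θ = 47.9/(8.36−1) ≈ 6.51.

k ≈ 8.36, θ ≈ 6.51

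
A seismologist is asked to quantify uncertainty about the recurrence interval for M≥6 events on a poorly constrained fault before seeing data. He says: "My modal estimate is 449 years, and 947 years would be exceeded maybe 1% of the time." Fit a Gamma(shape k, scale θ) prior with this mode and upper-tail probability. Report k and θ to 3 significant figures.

Gamma(k,θ) with k>1 has mode (k−1)θ, so θ = 449/(k−1).
Need P(X < 947) = 0.99 with θ tied to k this way. Start at k = 2, θ = 449: P(X<947) ≈ 0.623.
Too low — raise k to concentrate. Iterating converges to k ≈ 9.73.
Then θ = 449/(9.73−1) ≈ 51.4.

k ≈ 9.73, θ ≈ 51.4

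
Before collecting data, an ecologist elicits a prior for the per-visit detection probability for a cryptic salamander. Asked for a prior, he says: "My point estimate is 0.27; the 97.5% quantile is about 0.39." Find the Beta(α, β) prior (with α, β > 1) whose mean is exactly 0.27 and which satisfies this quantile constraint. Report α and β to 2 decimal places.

α ≈ 15.71, β ≈ 42.47

With mean 0.27 fixed, write α = 0.27s, β = 0.73s where s = α+β.
Need P(θ < 0.39) = 0.975 under Beta(0.27s, 0.73s). Normal approximation: (q−m)/√(m(1−m)/s) ≈ z_{0.975} = 1.96, so s ≈ 0.27·0.73·(1.96)²/(0.39−0.27)² = 52.6.
At s = 52.6: P(θ<0.39) ≈ 0.969. Adjusting to match 0.975 gives s ≈ 58.17.
So α = 0.27·58.17 ≈ 15.71, β = 0.73·58.17 ≈ 42.47.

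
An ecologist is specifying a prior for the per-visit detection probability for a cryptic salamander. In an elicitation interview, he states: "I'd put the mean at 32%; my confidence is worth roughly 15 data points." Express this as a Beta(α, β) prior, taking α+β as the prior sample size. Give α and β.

Under the effective-sample-size interpretation, Beta(α, β) has prior mean α/(α+β) and prior sample size α+β.
So α+β = 15 and α/(α+β) = 0.32, giving α = 0.32·15 = 4.8 and β = 15 − 4.8 = 10.2.

α = 4.8, β = 10.2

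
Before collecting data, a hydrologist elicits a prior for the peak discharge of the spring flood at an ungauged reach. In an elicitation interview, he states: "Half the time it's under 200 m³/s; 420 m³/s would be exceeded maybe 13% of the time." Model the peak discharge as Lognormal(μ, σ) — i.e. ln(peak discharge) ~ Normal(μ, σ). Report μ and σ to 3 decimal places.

If T ~ Lognormal(μ,σ) then ln T ~ Normal(μ,σ), so the p-quantile of ln T is μ + z_p·σ.
ln(200) = 5.298 and ln(420) = 6.04; z_{0.5} = 0, z_{0.87} = 1.126.
σ = (6.04 − 5.298)/(1.126 − (0)) = 0.659.
μ = 5.298 − (0)·0.659 = 5.298.

μ ≈ 5.298, σ ≈ 0.659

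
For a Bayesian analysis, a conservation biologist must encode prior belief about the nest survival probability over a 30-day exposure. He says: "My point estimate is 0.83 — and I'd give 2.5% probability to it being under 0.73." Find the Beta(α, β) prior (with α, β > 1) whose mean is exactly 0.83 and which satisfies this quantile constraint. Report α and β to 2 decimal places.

α ≈ 53.49, β ≈ 10.96

With mean 0.83 fixed, write α = 0.83s, β = 0.17s where s = α+β.
Need P(θ < 0.73) = 0.025 under Beta(0.83s, 0.17s). Normal approximation: (q−m)/√(m(1−m)/s) ≈ z_{0.025} = -1.96, so s ≈ 0.83·0.17·(-1.96)²/(0.73−0.83)² = 54.2.
At s = 54.2: P(θ<0.73) ≈ 0.035. Adjusting to match 0.025 gives s ≈ 64.45.
So α = 0.83·64.45 ≈ 53.49, β = 0.17·64.45 ≈ 10.96.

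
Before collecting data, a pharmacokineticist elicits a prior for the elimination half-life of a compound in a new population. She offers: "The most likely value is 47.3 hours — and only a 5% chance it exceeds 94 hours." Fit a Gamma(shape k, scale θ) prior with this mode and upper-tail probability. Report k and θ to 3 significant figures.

k ≈ 6.88, θ ≈ 8.05

Gamma(k,θ) with k>1 has mode (k−1)θ, so θ = 47.3/(k−1).
Need P(X < 94) = 0.95 with θ tied to k this way. Start at k = 2, θ = 47.3: P(X<94) ≈ 0.591.
Too low — raise k to concentrate. Iterating converges to k ≈ 6.88.
Then θ = 47.3/(6.88−1) ≈ 8.05.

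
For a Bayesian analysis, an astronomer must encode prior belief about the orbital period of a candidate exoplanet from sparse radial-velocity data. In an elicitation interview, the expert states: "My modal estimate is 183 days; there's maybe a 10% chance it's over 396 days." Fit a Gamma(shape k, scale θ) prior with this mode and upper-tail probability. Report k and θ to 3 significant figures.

Gamma(k,θ) with k>1 has mode (k−1)θ, so θ = 183/(k−1).
Need P(X < 396) = 0.9 with θ tied to k this way. Start at k = 2, θ = 183: P(X<396) ≈ 0.637.
Too low — raise k to concentrate. Iterating converges to k ≈ 4.23.
Then θ = 183/(4.23−1) ≈ 56.7.

k ≈ 4.23, θ ≈ 56.7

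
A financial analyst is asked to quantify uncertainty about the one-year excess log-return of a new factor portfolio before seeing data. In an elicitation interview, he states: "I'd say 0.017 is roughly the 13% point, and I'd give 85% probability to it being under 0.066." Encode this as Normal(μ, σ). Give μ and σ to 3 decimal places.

For Normal(μ,σ), the p-quantile is μ + z_p·σ. Here z_{0.13} = -1.126, z_{0.85} = 1.036.
So 0.017 = μ − 1.126σ and 0.066 = μ + 1.036σ.
Subtracting: σ = (0.066 − 0.017)/(1.036 − (-1.126)) = 0.023.
Then μ = 0.017 − (-1.126)·0.023 = 0.043.

μ = 0.043, σ = 0.023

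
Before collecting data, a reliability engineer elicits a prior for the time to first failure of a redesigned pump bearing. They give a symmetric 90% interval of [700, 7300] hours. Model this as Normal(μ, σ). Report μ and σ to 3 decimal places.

A symmetric 90% interval runs μ ± z·σ with z = 1.645.
Half-width = 3300, so σ = 3300/1.645 = 2006.258.
μ is the interval midpoint, 4000.000.

μ = 4000.000, σ = 2006.258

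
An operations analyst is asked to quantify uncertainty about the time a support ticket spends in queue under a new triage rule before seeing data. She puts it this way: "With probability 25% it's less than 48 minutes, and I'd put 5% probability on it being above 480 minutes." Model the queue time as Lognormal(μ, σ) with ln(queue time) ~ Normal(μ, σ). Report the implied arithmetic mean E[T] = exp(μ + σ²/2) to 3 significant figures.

E[T] ≈ 153 minutes

If T ~ Lognormal(μ,σ) then ln T ~ Normal(μ,σ), so the p-quantile of ln T is μ + z_p·σ.
ln(48) = 3.871 and ln(480) = 6.174; z_{0.25} = -0.6745, z_{0.95} = 1.645.
σ = (6.174 − 3.871)/(1.645 − (-0.6745)) = 0.993.
μ = 3.871 − (-0.6745)·0.993 = 4.541.
E[T] = exp(μ + σ²/2) = exp(4.541 + 0.4928) = 153 minutes.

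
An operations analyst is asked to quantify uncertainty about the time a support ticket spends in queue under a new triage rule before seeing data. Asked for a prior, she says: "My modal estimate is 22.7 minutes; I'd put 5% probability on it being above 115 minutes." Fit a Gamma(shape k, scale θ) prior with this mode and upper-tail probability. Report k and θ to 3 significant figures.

k ≈ 1.91, θ ≈ 25

Gamma(k,θ) with k>1 has mode (k−1)θ, so θ = 22.7/(k−1).
Need P(X < 115) = 0.95 with θ tied to k this way. Start at k = 2, θ = 22.7: P(X<115) ≈ 0.962.
Too high — lower k to spread out. Iterating converges to k ≈ 1.91.
Then θ = 22.7/(1.91−1) ≈ 25.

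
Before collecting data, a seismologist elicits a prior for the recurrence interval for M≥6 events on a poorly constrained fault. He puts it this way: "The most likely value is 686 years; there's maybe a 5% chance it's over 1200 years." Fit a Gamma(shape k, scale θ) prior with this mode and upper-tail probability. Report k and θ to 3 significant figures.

k ≈ 9.92, θ ≈ 76.9

Gamma(k,θ) with k>1 has mode (k−1)θ, so θ = 686/(k−1).
Need P(X < 1200) = 0.95 with θ tied to k this way. Start at k = 2, θ = 686: P(X<1200) ≈ 0.522.
Too low — raise k to concentrate. Iterating converges to k ≈ 9.92.
Then θ = 686/(9.92−1) ≈ 76.9.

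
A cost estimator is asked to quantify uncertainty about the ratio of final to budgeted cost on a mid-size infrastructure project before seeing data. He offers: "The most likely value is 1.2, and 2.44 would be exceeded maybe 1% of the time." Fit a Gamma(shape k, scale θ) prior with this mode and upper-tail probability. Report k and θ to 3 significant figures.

k ≈ 10.7, θ ≈ 0.123

Gamma(k,θ) with k>1 has mode (k−1)θ, so θ = 1.2/(k−1).
Need P(X < 2.44) = 0.99 with θ tied to k this way. Start at k = 2, θ = 1.2: P(X<2.44) ≈ 0.603.
Too low — raise k to concentrate. Iterating converges to k ≈ 10.7.
Then θ = 1.2/(10.7−1) ≈ 0.123.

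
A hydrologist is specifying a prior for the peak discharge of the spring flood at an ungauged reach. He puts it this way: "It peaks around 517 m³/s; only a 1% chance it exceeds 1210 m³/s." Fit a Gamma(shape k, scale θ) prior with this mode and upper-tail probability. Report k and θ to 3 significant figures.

k ≈ 7.58, θ ≈ 78.5

Gamma(k,θ) with k>1 has mode (k−1)θ, so θ = 517/(k−1).
Need P(X < 1210) = 0.99 with θ tied to k this way. Start at k = 2, θ = 517: P(X<1210) ≈ 0.678.
Too low — raise k to concentrate. Iterating converges to k ≈ 7.58.
Then θ = 517/(7.58−1) ≈ 78.5.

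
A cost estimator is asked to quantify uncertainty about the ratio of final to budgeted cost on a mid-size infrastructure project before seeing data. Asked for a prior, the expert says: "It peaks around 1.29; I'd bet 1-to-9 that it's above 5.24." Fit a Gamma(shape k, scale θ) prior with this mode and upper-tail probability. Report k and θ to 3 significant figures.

Gamma(k,θ) with k>1 has mode (k−1)θ, so θ = 1.29/(k−1).
Need P(X < 5.24) = 0.9 with θ tied to k this way. Start at k = 2, θ = 1.29: P(X<5.24) ≈ 0.913.
Too high — lower k to spread out. Iterating converges to k ≈ 1.93.
Then θ = 1.29/(1.93−1) ≈ 1.38.

k ≈ 1.93, θ ≈ 1.38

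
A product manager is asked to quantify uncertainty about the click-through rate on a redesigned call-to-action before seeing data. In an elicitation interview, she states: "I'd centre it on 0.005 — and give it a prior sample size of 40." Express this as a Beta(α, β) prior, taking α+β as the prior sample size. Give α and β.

Under the effective-sample-size interpretation, Beta(α, β) has prior mean α/(α+β) and prior sample size α+β.
So α+β = 40 and α/(α+β) = 0.005, giving α = 0.005·40 = 0.2 and β = 40 − 0.2 = 39.8.

α = 0.2, β = 39.8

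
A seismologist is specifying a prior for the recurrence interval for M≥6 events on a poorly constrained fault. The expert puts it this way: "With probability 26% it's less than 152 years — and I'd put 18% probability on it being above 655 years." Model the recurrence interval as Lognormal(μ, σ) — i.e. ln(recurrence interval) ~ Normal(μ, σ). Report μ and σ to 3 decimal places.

μ ≈ 5.627, σ ≈ 0.937

If T ~ Lognormal(μ,σ) then ln T ~ Normal(μ,σ), so the p-quantile of ln T is μ + z_p·σ.
ln(152) = 5.024 and ln(655) = 6.485; z_{0.26} = -0.6433, z_{0.82} = 0.9154.
σ = (6.485 − 5.024)/(0.9154 − (-0.6433)) = 0.937.
μ = 5.024 − (-0.6433)·0.937 = 5.627.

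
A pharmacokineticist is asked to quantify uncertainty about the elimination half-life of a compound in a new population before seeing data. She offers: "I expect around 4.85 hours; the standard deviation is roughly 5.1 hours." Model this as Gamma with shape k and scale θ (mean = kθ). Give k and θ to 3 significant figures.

For Gamma(k, scale θ): mean = kθ, variance = kθ², so CV = 1/√k.
CV = SD/mean = 5.1/4.85 = 1.052, hence k = 1/CV² = 0.904.
Then θ = mean/k = 4.85/0.904 = 5.36.

k ≈ 0.904, θ ≈ 5.36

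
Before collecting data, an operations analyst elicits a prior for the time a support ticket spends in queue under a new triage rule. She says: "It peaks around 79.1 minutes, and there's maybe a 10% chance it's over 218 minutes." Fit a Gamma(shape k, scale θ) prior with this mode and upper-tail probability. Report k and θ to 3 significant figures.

Gamma(k,θ) with k>1 has mode (k−1)θ, so θ = 79.1/(k−1).
Need P(X < 218) = 0.9 with θ tied to k this way. Start at k = 2, θ = 79.1: P(X<218) ≈ 0.761.
Too low — raise k to concentrate. Iterating converges to k ≈ 2.86.
Then θ = 79.1/(2.86−1) ≈ 42.5.

k ≈ 2.86, θ ≈ 42.5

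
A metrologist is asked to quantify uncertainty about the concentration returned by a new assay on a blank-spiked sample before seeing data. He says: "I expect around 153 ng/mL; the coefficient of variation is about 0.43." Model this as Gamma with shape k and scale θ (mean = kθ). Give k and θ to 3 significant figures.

k ≈ 5.41, θ ≈ 28.3

For Gamma(k, scale θ): mean = kθ, variance = kθ², so CV = 1/√k.
CV = 0.43, hence k = 1/CV² = 5.41.
Then θ = mean/k = 153/5.41 = 28.3.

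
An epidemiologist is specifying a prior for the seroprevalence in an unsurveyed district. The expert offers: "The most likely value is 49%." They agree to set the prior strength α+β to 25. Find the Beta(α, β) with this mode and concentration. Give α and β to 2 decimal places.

α = 12.27, β = 12.73

For α,β > 1 the Beta mode is (α−1)/(α+β−2). With α+β = 25, the mode is (α−1)/23.
Set (α−1)/23 = 0.49 → α = 1 + 0.49·23 = 12.27.
β = 25 − α = 12.73.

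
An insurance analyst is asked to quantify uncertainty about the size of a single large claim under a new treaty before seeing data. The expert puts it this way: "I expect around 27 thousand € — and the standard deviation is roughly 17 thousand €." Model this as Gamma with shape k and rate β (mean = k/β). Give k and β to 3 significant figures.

For Gamma(k, rate β): mean = k/β, variance = k/β², so CV = 1/√k.
CV = SD/mean = 17/27 = 0.6296, hence k = 1/CV² = 2.52.
Then β = k/mean = 2.52/27 = 0.0934.

k ≈ 2.52, β ≈ 0.0934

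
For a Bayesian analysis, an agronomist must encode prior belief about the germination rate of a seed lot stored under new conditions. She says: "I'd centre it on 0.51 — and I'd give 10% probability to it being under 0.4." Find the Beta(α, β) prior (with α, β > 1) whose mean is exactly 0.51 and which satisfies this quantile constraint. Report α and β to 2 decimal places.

α ≈ 17.17, β ≈ 16.50

With mean 0.51 fixed, write α = 0.51s, β = 0.49s where s = α+β.
Need P(θ < 0.4) = 0.1 under Beta(0.51s, 0.49s). Normal approximation: (q−m)/√(m(1−m)/s) ≈ z_{0.1} = -1.28, so s ≈ 0.51·0.49·(-1.28)²/(0.4−0.51)² = 33.9.
At s = 33.9: P(θ<0.4) ≈ 0.099. Adjusting to match 0.1 gives s ≈ 33.67.
So α = 0.51·33.67 ≈ 17.17, β = 0.49·33.67 ≈ 16.50.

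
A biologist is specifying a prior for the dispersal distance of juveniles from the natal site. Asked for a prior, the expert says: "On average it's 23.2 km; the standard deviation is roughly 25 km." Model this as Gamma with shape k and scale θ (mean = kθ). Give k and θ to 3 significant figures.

For Gamma(k, scale θ): mean = kθ, variance = kθ², so CV = 1/√k.
CV = SD/mean = 25/23.2 = 1.078, hence k = 1/CV² = 0.861.
Then θ = mean/k = 23.2/0.861 = 26.9.

k ≈ 0.861, θ ≈ 26.9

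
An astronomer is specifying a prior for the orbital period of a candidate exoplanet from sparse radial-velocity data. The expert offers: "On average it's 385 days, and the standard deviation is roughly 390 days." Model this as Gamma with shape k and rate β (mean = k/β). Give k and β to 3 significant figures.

For Gamma(k, rate β): mean = k/β, variance = k/β², so CV = 1/√k.
CV = SD/mean = 390/385 = 1.013, hence k = 1/CV² = 0.975.
Then β = k/mean = 0.975/385 = 0.00253.

k ≈ 0.975, β ≈ 0.00253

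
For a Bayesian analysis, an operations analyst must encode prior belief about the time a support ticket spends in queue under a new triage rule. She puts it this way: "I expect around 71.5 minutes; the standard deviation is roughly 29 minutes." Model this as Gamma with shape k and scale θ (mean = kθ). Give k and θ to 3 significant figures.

For Gamma(k, scale θ): mean = kθ, variance = kθ², so CV = 1/√k.
CV = SD/mean = 29/71.5 = 0.4056, hence k = 1/CV² = 6.08.
Then θ = mean/k = 71.5/6.08 = 11.8.

k ≈ 6.08, θ ≈ 11.8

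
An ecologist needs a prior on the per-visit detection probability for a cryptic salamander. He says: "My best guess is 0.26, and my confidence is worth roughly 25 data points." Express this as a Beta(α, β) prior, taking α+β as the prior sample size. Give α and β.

Under the effective-sample-size interpretation, Beta(α, β) has prior mean α/(α+β) and prior sample size α+β.
So α+β = 25 and α/(α+β) = 0.26, giving α = 0.26·25 = 6.5 and β = 25 − 6.5 = 18.5.

α = 6.5, β = 18.5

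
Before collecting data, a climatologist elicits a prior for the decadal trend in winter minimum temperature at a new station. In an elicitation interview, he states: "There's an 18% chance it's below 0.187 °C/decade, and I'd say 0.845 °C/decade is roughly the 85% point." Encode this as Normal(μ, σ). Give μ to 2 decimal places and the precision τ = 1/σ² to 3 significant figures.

μ = 0.50, τ = 8.8

The p-quantile of Normal(μ,σ) is μ + z_p·σ, with z_{0.18} = -0.9154 and z_{0.85} = 1.036.
Eliminate σ: μ = (z₂·x₁ − z₁·x₂)/(z₂ − z₁) = (1.036·0.187 − (-0.9154)·0.845)/1.952 = 0.50.
Then σ = (x₂ − x₁)/(z₂ − z₁) = (0.845 − 0.187)/1.952 = 0.34.
Precision τ = 1/σ² = 1/0.3371² = 8.8.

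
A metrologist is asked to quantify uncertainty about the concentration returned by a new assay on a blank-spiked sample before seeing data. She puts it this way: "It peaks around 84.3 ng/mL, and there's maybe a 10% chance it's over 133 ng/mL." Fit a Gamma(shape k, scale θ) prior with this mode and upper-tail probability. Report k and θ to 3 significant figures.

Gamma(k,θ) with k>1 has mode (k−1)θ, so θ = 84.3/(k−1).
Need P(X < 133) = 0.9 with θ tied to k this way. Start at k = 2, θ = 84.3: P(X<133) ≈ 0.468.
Too low — raise k to concentrate. Iterating converges to k ≈ 10.
Then θ = 84.3/(10−1) ≈ 9.35.

k ≈ 10, θ ≈ 9.35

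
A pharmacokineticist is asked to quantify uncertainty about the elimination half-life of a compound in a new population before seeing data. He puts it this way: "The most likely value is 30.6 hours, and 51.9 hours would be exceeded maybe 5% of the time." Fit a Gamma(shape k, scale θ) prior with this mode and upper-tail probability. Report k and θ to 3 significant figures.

k ≈ 11, θ ≈ 3.06

Gamma(k,θ) with k>1 has mode (k−1)θ, so θ = 30.6/(k−1).
Need P(X < 51.9) = 0.95 with θ tied to k this way. Start at k = 2, θ = 30.6: P(X<51.9) ≈ 0.506.
Too low — raise k to concentrate. Iterating converges to k ≈ 11.
Then θ = 30.6/(11−1) ≈ 3.06.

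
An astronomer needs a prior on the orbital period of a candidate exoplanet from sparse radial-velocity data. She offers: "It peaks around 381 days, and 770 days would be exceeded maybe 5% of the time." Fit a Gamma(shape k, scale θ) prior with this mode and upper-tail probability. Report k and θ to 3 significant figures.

k ≈ 6.59, θ ≈ 68.1

Gamma(k,θ) with k>1 has mode (k−1)θ, so θ = 381/(k−1).
Need P(X < 770) = 0.95 with θ tied to k this way. Start at k = 2, θ = 381: P(X<770) ≈ 0.600.
Too low — raise k to concentrate. Iterating converges to k ≈ 6.59.
Then θ = 381/(6.59−1) ≈ 68.1.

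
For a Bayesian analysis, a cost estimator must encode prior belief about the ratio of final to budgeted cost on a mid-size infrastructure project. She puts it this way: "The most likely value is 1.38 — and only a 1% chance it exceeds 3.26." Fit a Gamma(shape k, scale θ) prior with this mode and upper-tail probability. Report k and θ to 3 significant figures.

k ≈ 7.43, θ ≈ 0.215

Gamma(k,θ) with k>1 has mode (k−1)θ, so θ = 1.38/(k−1).
Need P(X < 3.26) = 0.99 with θ tied to k this way. Start at k = 2, θ = 1.38: P(X<3.26) ≈ 0.683.
Too low — raise k to concentrate. Iterating converges to k ≈ 7.43.
Then θ = 1.38/(7.43−1) ≈ 0.215.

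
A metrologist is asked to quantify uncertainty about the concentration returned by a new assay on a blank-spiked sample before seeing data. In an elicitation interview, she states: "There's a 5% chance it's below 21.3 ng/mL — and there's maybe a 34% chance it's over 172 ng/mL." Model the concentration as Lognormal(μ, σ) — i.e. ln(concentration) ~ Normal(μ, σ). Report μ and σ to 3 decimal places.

μ ≈ 4.729, σ ≈ 1.015

If T ~ Lognormal(μ,σ) then ln T ~ Normal(μ,σ), so the p-quantile of ln T is μ + z_p·σ.
ln(21.3) = 3.059 and ln(172) = 5.147; z_{0.05} = -1.645, z_{0.66} = 0.4125.
σ = (5.147 − 3.059)/(0.4125 − (-1.645)) = 1.015.
μ = 3.059 − (-1.645)·1.015 = 4.729.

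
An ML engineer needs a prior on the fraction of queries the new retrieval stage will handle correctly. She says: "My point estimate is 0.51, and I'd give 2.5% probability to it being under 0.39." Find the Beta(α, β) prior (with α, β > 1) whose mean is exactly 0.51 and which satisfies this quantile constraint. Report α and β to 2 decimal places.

α ≈ 33.43, β ≈ 32.12

With mean 0.51 fixed, write α = 0.51s, β = 0.49s where s = α+β.
Need P(θ < 0.39) = 0.025 under Beta(0.51s, 0.49s). Normal approximation: (q−m)/√(m(1−m)/s) ≈ z_{0.025} = -1.96, so s ≈ 0.51·0.49·(-1.96)²/(0.39−0.51)² = 66.7.
At s = 66.7: P(θ<0.39) ≈ 0.024. Adjusting to match 0.025 gives s ≈ 65.54.
So α = 0.51·65.54 ≈ 33.43, β = 0.49·65.54 ≈ 32.12.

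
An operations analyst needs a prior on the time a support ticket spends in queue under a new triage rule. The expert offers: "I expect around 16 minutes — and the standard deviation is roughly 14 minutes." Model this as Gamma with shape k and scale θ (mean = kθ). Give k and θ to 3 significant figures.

For Gamma(k, scale θ): mean = kθ, variance = kθ², so CV = 1/√k.
CV = SD/mean = 14/16 = 0.875, hence k = 1/CV² = 1.31.
Then θ = mean/k = 16/1.31 = 12.2.

k ≈ 1.31, θ ≈ 12.2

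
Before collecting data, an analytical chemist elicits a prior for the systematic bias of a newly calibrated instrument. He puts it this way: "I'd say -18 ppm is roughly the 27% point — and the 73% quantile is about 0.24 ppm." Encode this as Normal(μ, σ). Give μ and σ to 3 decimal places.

The p-quantile of Normal(μ,σ) is μ + z_p·σ, with z_{0.27} = -0.6128 and z_{0.73} = 0.6128.
Eliminate σ: μ = (z₂·x₁ − z₁·x₂)/(z₂ − z₁) = (0.6128·-18 − (-0.6128)·0.24)/1.226 = -8.880.
Then σ = (x₂ − x₁)/(z₂ − z₁) = (0.24 − -18)/1.226 = 14.882.

μ = -8.880, σ = 14.882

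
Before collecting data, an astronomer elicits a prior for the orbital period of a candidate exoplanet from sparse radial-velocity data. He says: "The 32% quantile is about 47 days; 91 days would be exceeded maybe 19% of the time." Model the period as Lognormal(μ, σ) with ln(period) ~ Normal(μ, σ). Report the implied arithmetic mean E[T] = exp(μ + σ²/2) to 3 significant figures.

If T ~ Lognormal(μ,σ) then ln T ~ Normal(μ,σ), so the p-quantile of ln T is μ + z_p·σ.
ln(47) = 3.85 and ln(91) = 4.511; z_{0.32} = -0.4677, z_{0.81} = 0.8779.
σ = (4.511 − 3.85)/(0.8779 − (-0.4677)) = 0.491.
μ = 3.85 − (-0.4677)·0.491 = 4.080.
E[T] = exp(μ + σ²/2) = exp(4.080 + 0.1205) = 66.7 days.

E[T] ≈ 66.7 days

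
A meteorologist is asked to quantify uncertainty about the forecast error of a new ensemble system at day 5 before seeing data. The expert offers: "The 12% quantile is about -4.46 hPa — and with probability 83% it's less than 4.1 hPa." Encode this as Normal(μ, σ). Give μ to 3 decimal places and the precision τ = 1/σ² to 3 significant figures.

The p-quantile of Normal(μ,σ) is μ + z_p·σ, with z_{0.12} = -1.175 and z_{0.83} = 0.9542.
Eliminate σ: μ = (z₂·x₁ − z₁·x₂)/(z₂ − z₁) = (0.9542·-4.46 − (-1.175)·4.1)/2.129 = 0.264.
Then σ = (x₂ − x₁)/(z₂ − z₁) = (4.1 − -4.46)/2.129 = 4.020.
Precision τ = 1/σ² = 1/4.02² = 0.0619.

μ = 0.264, τ = 0.0619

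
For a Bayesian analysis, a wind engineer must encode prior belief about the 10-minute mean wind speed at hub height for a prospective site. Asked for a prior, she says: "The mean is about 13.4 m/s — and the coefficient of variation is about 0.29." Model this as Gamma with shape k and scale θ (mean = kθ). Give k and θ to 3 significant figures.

For Gamma(k, scale θ): mean = kθ, variance = kθ², so CV = 1/√k.
CV = 0.29, hence k = 1/CV² = 11.9.
Then θ = mean/k = 13.4/11.9 = 1.13.

k ≈ 11.9, θ ≈ 1.13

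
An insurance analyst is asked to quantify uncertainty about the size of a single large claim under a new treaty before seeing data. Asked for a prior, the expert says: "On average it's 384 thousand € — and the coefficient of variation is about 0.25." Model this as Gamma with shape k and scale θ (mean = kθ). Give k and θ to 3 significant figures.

k ≈ 16, θ ≈ 24

For Gamma(k, scale θ): mean = kθ, variance = kθ², so CV = 1/√k.
CV = 0.25, hence k = 1/CV² = 16.
Then θ = mean/k = 384/16 = 24.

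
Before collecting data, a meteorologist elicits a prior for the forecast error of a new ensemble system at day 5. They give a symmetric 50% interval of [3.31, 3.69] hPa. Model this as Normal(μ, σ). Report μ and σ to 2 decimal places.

μ = 3.50, σ = 0.28

A symmetric 50% interval runs μ ± z·σ with z = 0.6745.
Half-width = 0.19, so σ = 0.19/0.6745 = 0.28.
μ is the interval midpoint, 3.50.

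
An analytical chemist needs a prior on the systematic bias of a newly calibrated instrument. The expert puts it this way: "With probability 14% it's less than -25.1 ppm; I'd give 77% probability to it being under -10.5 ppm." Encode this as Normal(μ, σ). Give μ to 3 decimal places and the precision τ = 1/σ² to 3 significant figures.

μ = -16.430, τ = 0.0155

The p-quantile of Normal(μ,σ) is μ + z_p·σ, with z_{0.14} = -1.08 and z_{0.77} = 0.7388.
Eliminate σ: μ = (z₂·x₁ − z₁·x₂)/(z₂ − z₁) = (0.7388·-25.1 − (-1.08)·-10.5)/1.819 = -16.430.
Then σ = (x₂ − x₁)/(z₂ − z₁) = (-10.5 − -25.1)/1.819 = 8.026.
Precision τ = 1/σ² = 1/8.026² = 0.0155.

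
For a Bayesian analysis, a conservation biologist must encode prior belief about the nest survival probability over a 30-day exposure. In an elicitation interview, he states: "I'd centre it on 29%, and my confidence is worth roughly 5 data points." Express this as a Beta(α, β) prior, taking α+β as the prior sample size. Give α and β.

Under the effective-sample-size interpretation, Beta(α, β) has prior mean α/(α+β) and prior sample size α+β.
So α+β = 5 and α/(α+β) = 0.29, giving α = 0.29·5 = 1.45 and β = 5 − 1.45 = 3.55.

α = 1.45, β = 3.55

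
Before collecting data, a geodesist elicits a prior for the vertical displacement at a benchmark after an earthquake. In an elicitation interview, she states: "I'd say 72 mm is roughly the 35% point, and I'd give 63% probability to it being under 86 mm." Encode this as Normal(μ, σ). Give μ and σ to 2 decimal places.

The p-quantile of Normal(μ,σ) is μ + z_p·σ, with z_{0.35} = -0.3853 and z_{0.63} = 0.3319.
Eliminate σ: μ = (z₂·x₁ − z₁·x₂)/(z₂ − z₁) = (0.3319·72 − (-0.3853)·86)/0.7172 = 79.52.
Then σ = (x₂ − x₁)/(z₂ − z₁) = (86 − 72)/0.7172 = 19.52.

μ = 79.52, σ = 19.52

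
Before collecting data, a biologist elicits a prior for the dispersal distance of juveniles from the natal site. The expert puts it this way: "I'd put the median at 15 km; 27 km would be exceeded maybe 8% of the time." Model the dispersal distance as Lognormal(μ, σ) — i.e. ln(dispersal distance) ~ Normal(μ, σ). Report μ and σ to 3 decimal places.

If T ~ Lognormal(μ,σ) then ln T ~ Normal(μ,σ), so the p-quantile of ln T is μ + z_p·σ.
ln(15) = 2.708 and ln(27) = 3.296; z_{0.5} = 0, z_{0.92} = 1.405.
σ = (3.296 − 2.708)/(1.405 − (0)) = 0.418.
μ = 2.708 − (0)·0.418 = 2.708.

μ ≈ 2.708, σ ≈ 0.418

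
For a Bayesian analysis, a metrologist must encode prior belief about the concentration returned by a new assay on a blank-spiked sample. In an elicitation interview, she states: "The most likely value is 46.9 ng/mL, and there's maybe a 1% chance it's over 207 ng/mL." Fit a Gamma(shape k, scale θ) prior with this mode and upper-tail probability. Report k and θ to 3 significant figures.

Gamma(k,θ) with k>1 has mode (k−1)θ, so θ = 46.9/(k−1).
Need P(X < 207) = 0.99 with θ tied to k this way. Start at k = 2, θ = 46.9: P(X<207) ≈ 0.934.
Too low — raise k to concentrate. Iterating converges to k ≈ 2.84.
Then θ = 46.9/(2.84−1) ≈ 25.4.

k ≈ 2.84, θ ≈ 25.4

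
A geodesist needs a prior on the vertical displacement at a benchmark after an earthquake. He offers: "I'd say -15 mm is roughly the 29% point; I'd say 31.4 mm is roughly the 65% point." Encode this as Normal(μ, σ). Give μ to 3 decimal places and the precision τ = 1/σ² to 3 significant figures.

For Normal(μ,σ), the p-quantile is μ + z_p·σ. Here z_{0.29} = -0.5534, z_{0.65} = 0.3853.
So -15 = μ − 0.5534σ and 31.4 = μ + 0.3853σ.
Subtracting: σ = (31.4 − -15)/(0.3853 − (-0.5534)) = 49.430.
Then μ = -15 − (-0.5534)·49.430 = 12.354.
Precision τ = 1/σ² = 1/49.43² = 0.000409.

μ = 12.354, τ = 0.000409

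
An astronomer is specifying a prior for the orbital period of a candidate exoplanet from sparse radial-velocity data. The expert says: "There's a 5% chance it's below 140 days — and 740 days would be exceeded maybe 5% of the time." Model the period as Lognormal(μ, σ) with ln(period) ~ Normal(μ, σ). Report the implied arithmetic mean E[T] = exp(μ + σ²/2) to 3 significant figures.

If T ~ Lognormal(μ,σ) then ln T ~ Normal(μ,σ), so the p-quantile of ln T is μ + z_p·σ.
ln(140) = 4.942 and ln(740) = 6.607; z_{0.05} = -1.645, z_{0.95} = 1.645.
σ = (6.607 − 4.942)/(1.645 − (-1.645)) = 0.506.
μ = 4.942 − (-1.645)·0.506 = 5.774.
E[T] = exp(μ + σ²/2) = exp(5.774 + 0.1281) = 366 days.

E[T] ≈ 366 days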